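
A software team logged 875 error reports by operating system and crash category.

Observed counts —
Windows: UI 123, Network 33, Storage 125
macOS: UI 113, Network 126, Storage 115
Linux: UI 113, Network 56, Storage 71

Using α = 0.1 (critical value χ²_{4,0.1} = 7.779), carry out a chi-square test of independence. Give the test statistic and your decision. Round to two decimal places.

55.93; reject H₀

Row totals: 281, 354, 240. Column totals: 349, 215, 311. Grand total N = 875.
Expected counts (row total × column total / N):
  Windows, UI: 281×349/875 = 112.079
  Windows, Network: 281×215/875 = 69.046
  Windows, Storage: 281×311/875 = 99.875
  macOS, UI: 354×349/875 = 141.195
  macOS, Network: 354×215/875 = 86.983
  macOS, Storage: 354×311/875 = 125.822
  Linux, UI: 240×349/875 = 95.726
  Linux, Network: 240×215/875 = 58.971
  Linux, Storage: 240×311/875 = 85.303
Contributions (O − E)²/E:
  (123 − 112.079)²/112.079 = 1.0641
  (33 − 69.046)²/69.046 = 18.8181
  (125 − 99.875)²/99.875 = 6.3206
  (113 − 141.195)²/141.195 = 5.6302
  (126 − 86.983)²/86.983 = 17.5014
  (115 − 125.822)²/125.822 = 0.9308
  (113 − 95.726)²/95.726 = 3.1171
  (56 − 58.971)²/58.971 = 0.1497
  (71 − 85.303)²/85.303 = 2.3982
χ² = 1.0641 + 18.8181 + 6.3206 + 5.6302 + 17.5014 + 0.9308 + 3.1171 + 0.1497 + 2.3982 = 55.93
df = (3−1)(3−1) = 4. Since 55.93 > 7.779, reject the null hypothesis of independence at α = 0.1.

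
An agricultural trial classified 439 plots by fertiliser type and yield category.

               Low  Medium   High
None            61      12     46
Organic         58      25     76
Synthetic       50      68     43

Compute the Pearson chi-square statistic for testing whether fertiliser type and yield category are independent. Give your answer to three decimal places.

53.610

Row totals: 119, 159, 161. Column totals: 169, 105, 165. Grand total N = 439.
Expected counts (row total × column total / N):
  None, Low: 119×169/439 = 45.8109
  None, Medium: 119×105/439 = 28.4624
  None, High: 119×165/439 = 44.7267
  Organic, Low: 159×169/439 = 61.2096
  Organic, Medium: 159×105/439 = 38.0296
  Organic, High: 159×165/439 = 59.7608
  Synthetic, Low: 161×169/439 = 61.9795
  Synthetic, Medium: 161×105/439 = 38.5080
  Synthetic, High: 161×165/439 = 60.5125
Contributions (O − E)²/E:
  (61 − 45.8109)²/45.8109 = 5.0361
  (12 − 28.4624)²/28.4624 = 9.5217
  (46 − 44.7267)²/44.7267 = 0.0362
  (58 − 61.2096)²/61.2096 = 0.1683
  (25 − 38.0296)²/38.0296 = 4.4642
  (76 − 59.7608)²/59.7608 = 4.4128
  (50 − 61.9795)²/61.9795 = 2.3154
  (68 − 38.5080)²/38.5080 = 22.5869
  (43 − 60.5125)²/60.5125 = 5.0682
χ² = 5.0361 + 9.5217 + 0.0362 + 0.1683 + 4.4642 + 4.4128 + 2.3154 + 22.5869 + 5.0682 = 53.610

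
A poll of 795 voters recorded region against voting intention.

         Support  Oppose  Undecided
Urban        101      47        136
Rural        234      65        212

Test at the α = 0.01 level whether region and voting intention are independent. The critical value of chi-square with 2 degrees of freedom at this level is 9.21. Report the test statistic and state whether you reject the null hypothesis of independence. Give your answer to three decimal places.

Row totals: 284, 511. Column totals: 335, 112, 348. Grand total N = 795.
Expected counts (row total × column total / N):
  Urban, Support: 284×335/795 = 119.6730
  Urban, Oppose: 284×112/795 = 40.0101
  Urban, Undecided: 284×348/795 = 124.3170
  Rural, Support: 511×335/795 = 215.3270
  Rural, Oppose: 511×112/795 = 71.9899
  Rural, Undecided: 511×348/795 = 223.6830
Contributions (O − E)²/E:
  (101 − 119.6730)²/119.6730 = 2.9136
  (47 − 40.0101)²/40.0101 = 1.2212
  (136 − 124.3170)²/124.3170 = 1.0979
  (234 − 215.3270)²/215.3270 = 1.6193
  (65 − 71.9899)²/71.9899 = 0.6787
  (212 − 223.6830)²/223.6830 = 0.6102
χ² = 2.9136 + 1.2212 + 1.0979 + 1.6193 + 0.6787 + 0.6102 = 8.141
df = (2−1)(3−1) = 2. Since 8.141 < 9.21, fail to reject the null hypothesis of independence at α = 0.01.

8.141; fail to reject H₀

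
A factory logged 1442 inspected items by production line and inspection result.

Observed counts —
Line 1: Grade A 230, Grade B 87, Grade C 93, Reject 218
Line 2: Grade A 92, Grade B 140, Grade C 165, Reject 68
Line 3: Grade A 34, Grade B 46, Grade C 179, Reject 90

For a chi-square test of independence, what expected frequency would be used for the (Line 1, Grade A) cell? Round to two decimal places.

155.04

Row total (Line 1) = 628; column total (Grade A) = 356; grand total N = 1442.
Expected count = (row total × column total) / N = 628 × 356 / 1442 = 155.04.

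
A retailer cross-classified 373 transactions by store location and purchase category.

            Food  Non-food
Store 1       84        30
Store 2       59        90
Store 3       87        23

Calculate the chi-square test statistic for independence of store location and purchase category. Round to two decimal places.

Row totals: 114, 149, 110. Column totals: 230, 143. Grand total N = 373.
Expected counts (row total × column total / N):
  Store 1, Food: 114×230/373 = 70.295
  Store 1, Non-food: 114×143/373 = 43.705
  Store 2, Food: 149×230/373 = 91.877
  Store 2, Non-food: 149×143/373 = 57.123
  Store 3, Food: 110×230/373 = 67.828
  Store 3, Non-food: 110×143/373 = 42.172
Contributions (O − E)²/E:
  (84 − 70.295)²/70.295 = 2.6720
  (30 − 43.705)²/43.705 = 4.2976
  (59 − 91.877)²/91.877 = 11.7646
  (90 − 57.123)²/57.123 = 18.9223
  (87 − 67.828)²/67.828 = 5.4191
  (23 − 42.172)²/42.172 = 8.7159
χ² = 2.6720 + 4.2976 + 11.7646 + 18.9223 + 5.4191 + 8.7159 = 51.79

51.79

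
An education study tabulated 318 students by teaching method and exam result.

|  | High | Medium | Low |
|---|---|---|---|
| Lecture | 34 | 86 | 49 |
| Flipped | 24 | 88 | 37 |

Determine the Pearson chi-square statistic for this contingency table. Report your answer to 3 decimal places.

2.172

Row totals: 169, 149. Column totals: 58, 174, 86. Grand total N = 318.
Expected counts (row total × column total / N):
  Lecture, High: 169×58/318 = 30.8239
  Lecture, Medium: 169×174/318 = 92.4717
  Lecture, Low: 169×86/318 = 45.7044
  Flipped, High: 149×58/318 = 27.1761
  Flipped, Medium: 149×174/318 = 81.5283
  Flipped, Low: 149×86/318 = 40.2956
Contributions (O − E)²/E:
  (34 − 30.8239)²/30.8239 = 0.3273
  (86 − 92.4717)²/92.4717 = 0.4529
  (49 − 45.7044)²/45.7044 = 0.2376
  (24 − 27.1761)²/27.1761 = 0.3712
  (88 − 81.5283)²/81.5283 = 0.5137
  (37 − 40.2956)²/40.2956 = 0.2695
χ² = 0.3273 + 0.4529 + 0.2376 + 0.3712 + 0.5137 + 0.2695 = 2.172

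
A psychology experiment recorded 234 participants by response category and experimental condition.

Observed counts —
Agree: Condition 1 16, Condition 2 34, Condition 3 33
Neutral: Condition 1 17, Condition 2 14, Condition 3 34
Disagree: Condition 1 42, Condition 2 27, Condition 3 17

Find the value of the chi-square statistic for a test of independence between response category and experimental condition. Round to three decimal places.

28.255

Row totals: 83, 65, 86. Column totals: 75, 75, 84. Grand total N = 234.
Expected counts (row total × column total / N):
  Agree, Condition 1: 83×75/234 = 26.6026
  Agree, Condition 2: 83×75/234 = 26.6026
  Agree, Condition 3: 83×84/234 = 29.7949
  Neutral, Condition 1: 65×75/234 = 20.8333
  Neutral, Condition 2: 65×75/234 = 20.8333
  Neutral, Condition 3: 65×84/234 = 23.3333
  Disagree, Condition 1: 86×75/234 = 27.5641
  Disagree, Condition 2: 86×75/234 = 27.5641
  Disagree, Condition 3: 86×84/234 = 30.8718
Contributions (O − E)²/E:
  (16 − 26.6026)²/26.6026 = 4.2257
  (34 − 26.6026)²/26.6026 = 2.0570
  (33 − 29.7949)²/29.7949 = 0.3448
  (17 − 20.8333)²/20.8333 = 0.7053
  (14 − 20.8333)²/20.8333 = 2.2413
  (34 − 23.3333)²/23.3333 = 4.8762
  (42 − 27.5641)²/27.5641 = 7.5604
  (27 − 27.5641)²/27.5641 = 0.0115
  (17 − 30.8718)²/30.8718 = 6.2331
χ² = 4.2257 + 2.0570 + 0.3448 + 0.7053 + 2.2413 + 4.8762 + 7.5604 + 0.0115 + 6.2331 = 28.255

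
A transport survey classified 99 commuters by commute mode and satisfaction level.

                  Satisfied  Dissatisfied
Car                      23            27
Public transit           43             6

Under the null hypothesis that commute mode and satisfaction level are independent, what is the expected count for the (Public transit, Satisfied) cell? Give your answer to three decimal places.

Row total (Public transit) = 49; column total (Satisfied) = 66; grand total N = 99.
Expected count = (row total × column total) / N = 49 × 66 / 99 = 32.667.

32.667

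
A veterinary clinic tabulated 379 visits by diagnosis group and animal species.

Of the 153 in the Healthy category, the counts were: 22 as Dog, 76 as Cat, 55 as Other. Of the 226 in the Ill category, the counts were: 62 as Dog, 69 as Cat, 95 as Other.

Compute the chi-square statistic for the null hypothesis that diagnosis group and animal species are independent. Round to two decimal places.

Row totals: 153, 226. Column totals: 84, 145, 150. Grand total N = 379.
Expected counts (row total × column total / N):
  Healthy, Dog: 153×84/379 = 33.910
  Healthy, Cat: 153×145/379 = 58.536
  Healthy, Other: 153×150/379 = 60.554
  Ill, Dog: 226×84/379 = 50.090
  Ill, Cat: 226×145/379 = 86.464
  Ill, Other: 226×150/379 = 89.446
Contributions (O − E)²/E:
  (22 − 33.910)²/33.910 = 4.1831
  (76 − 58.536)²/58.536 = 5.2103
  (55 − 60.554)²/60.554 = 0.5094
  (62 − 50.090)²/50.090 = 2.8319
  (69 − 86.464)²/86.464 = 3.5274
  (95 − 89.446)²/89.446 = 0.3449
χ² = 4.1831 + 5.2103 + 0.5094 + 2.8319 + 3.5274 + 0.3449 = 16.61

16.61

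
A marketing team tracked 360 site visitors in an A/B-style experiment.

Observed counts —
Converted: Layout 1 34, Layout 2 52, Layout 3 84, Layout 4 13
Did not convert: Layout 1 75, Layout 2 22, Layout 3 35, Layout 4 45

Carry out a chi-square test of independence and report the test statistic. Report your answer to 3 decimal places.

65.334

Row totals: 183, 177. Column totals: 109, 74, 119, 58. Grand total N = 360.
Expected counts (row total × column total / N):
  Converted, Layout 1: 183×109/360 = 55.4083
  Converted, Layout 2: 183×74/360 = 37.6167
  Converted, Layout 3: 183×119/360 = 60.4917
  Converted, Layout 4: 183×58/360 = 29.4833
  Did not convert, Layout 1: 177×109/360 = 53.5917
  Did not convert, Layout 2: 177×74/360 = 36.3833
  Did not convert, Layout 3: 177×119/360 = 58.5083
  Did not convert, Layout 4: 177×58/360 = 28.5167
Contributions (O − E)²/E:
  (34 − 55.4083)²/55.4083 = 8.2716
  (52 − 37.6167)²/37.6167 = 5.4997
  (84 − 60.4917)²/60.4917 = 9.1358
  (13 − 29.4833)²/29.4833 = 9.2154
  (75 − 53.5917)²/53.5917 = 8.5520
  (22 − 36.3833)²/36.3833 = 5.6861
  (35 − 58.5083)²/58.5083 = 9.4455
  (45 − 28.5167)²/28.5167 = 9.5277
χ² = 8.2716 + 5.4997 + 9.1358 + 9.2154 + 8.5520 + 5.6861 + 9.4455 + 9.5277 = 65.334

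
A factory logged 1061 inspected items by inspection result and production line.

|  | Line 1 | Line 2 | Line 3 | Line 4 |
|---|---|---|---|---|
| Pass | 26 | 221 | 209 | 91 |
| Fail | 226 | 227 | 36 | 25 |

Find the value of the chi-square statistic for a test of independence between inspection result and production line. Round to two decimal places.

Row totals: 547, 514. Column totals: 252, 448, 245, 116. Grand total N = 1061.
Expected counts (row total × column total / N):
  Pass, Line 1: 547×252/1061 = 129.919
  Pass, Line 2: 547×448/1061 = 230.967
  Pass, Line 3: 547×245/1061 = 126.310
  Pass, Line 4: 547×116/1061 = 59.804
  Fail, Line 1: 514×252/1061 = 122.081
  Fail, Line 2: 514×448/1061 = 217.033
  Fail, Line 3: 514×245/1061 = 118.690
  Fail, Line 4: 514×116/1061 = 56.196
Contributions (O − E)²/E:
  (26 − 129.919)²/129.919 = 83.1222
  (221 − 230.967)²/230.967 = 0.4301
  (209 − 126.310)²/126.310 = 54.1338
  (91 − 59.804)²/59.804 = 16.2730
  (226 − 122.081)²/122.081 = 88.4590
  (227 − 217.033)²/217.033 = 0.4577
  (36 − 118.690)²/118.690 = 57.6092
  (25 − 56.196)²/56.196 = 17.3178
χ² = 83.1222 + 0.4301 + 54.1338 + 16.2730 + 88.4590 + 0.4577 + 57.6092 + 17.3178 = 317.80

317.80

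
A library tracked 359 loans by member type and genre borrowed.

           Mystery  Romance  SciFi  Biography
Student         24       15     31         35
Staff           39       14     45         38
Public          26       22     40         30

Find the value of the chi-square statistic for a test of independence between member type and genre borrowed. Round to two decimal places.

Row totals: 105, 136, 118. Column totals: 89, 51, 116, 103. Grand total N = 359.
Expected counts (row total × column total / N):
  Student, Mystery: 105×89/359 = 26.0306
  Student, Romance: 105×51/359 = 14.9164
  Student, SciFi: 105×116/359 = 33.9276
  Student, Biography: 105×103/359 = 30.1253
  Staff, Mystery: 136×89/359 = 33.7159
  Staff, Romance: 136×51/359 = 19.3203
  Staff, SciFi: 136×116/359 = 43.9443
  Staff, Biography: 136×103/359 = 39.0195
  Public, Mystery: 118×89/359 = 29.2535
  Public, Romance: 118×51/359 = 16.7632
  Public, SciFi: 118×116/359 = 38.1281
  Public, Biography: 118×103/359 = 33.8552
Contributions (O − E)²/E:
  (24 − 26.0306)²/26.0306 = 0.1584
  (15 − 14.9164)²/14.9164 = 0.0005
  (31 − 33.9276)²/33.9276 = 0.2526
  (35 − 30.1253)²/30.1253 = 0.7888
  (39 − 33.7159)²/33.7159 = 0.8281
  (14 − 19.3203)²/19.3203 = 1.4651
  (45 − 43.9443)²/43.9443 = 0.0254
  (38 − 39.0195)²/39.0195 = 0.0266
  (26 − 29.2535)²/29.2535 = 0.3618
  (22 − 16.7632)²/16.7632 = 1.6360
  (40 − 38.1281)²/38.1281 = 0.0919
  (30 − 33.8552)²/33.8552 = 0.4390
χ² = 0.1584 + 0.0005 + 0.2526 + 0.7888 + 0.8281 + 1.4651 + 0.0254 + 0.0266 + 0.3618 + 1.6360 + 0.0919 + 0.4390 = 6.07

6.07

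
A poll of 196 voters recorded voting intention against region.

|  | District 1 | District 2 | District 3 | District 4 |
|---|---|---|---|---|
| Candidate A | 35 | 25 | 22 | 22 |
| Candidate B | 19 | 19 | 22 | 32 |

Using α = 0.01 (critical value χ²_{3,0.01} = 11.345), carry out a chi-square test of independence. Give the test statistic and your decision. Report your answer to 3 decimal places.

Row totals: 104, 92. Column totals: 54, 44, 44, 54. Grand total N = 196.
Expected counts (row total × column total / N):
  Candidate A, District 1: 104×54/196 = 28.6531
  Candidate A, District 2: 104×44/196 = 23.3469
  Candidate A, District 3: 104×44/196 = 23.3469
  Candidate A, District 4: 104×54/196 = 28.6531
  Candidate B, District 1: 92×54/196 = 25.3469
  Candidate B, District 2: 92×44/196 = 20.6531
  Candidate B, District 3: 92×44/196 = 20.6531
  Candidate B, District 4: 92×54/196 = 25.3469
Contributions (O − E)²/E:
  (35 − 28.6531)²/28.6531 = 1.4059
  (25 − 23.3469)²/23.3469 = 0.1170
  (22 − 23.3469)²/23.3469 = 0.0777
  (22 − 28.6531)²/28.6531 = 1.5448
  (19 − 25.3469)²/25.3469 = 1.5893
  (19 − 20.6531)²/20.6531 = 0.1323
  (22 − 20.6531)²/20.6531 = 0.0878
  (32 − 25.3469)²/25.3469 = 1.7463
χ² = 1.4059 + 0.1170 + 0.0777 + 1.5448 + 1.5893 + 0.1323 + 0.0878 + 1.7463 = 6.701
df = (2−1)(4−1) = 3. Since 6.701 < 11.345, fail to reject the null hypothesis of independence at α = 0.01.

6.701; fail to reject H₀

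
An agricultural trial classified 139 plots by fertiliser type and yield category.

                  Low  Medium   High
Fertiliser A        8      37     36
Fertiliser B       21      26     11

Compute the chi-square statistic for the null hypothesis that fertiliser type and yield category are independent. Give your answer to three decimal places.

17.726

Row totals: 81, 58. Column totals: 29, 63, 47. Grand total N = 139.
Expected counts (row total × column total / N):
  Fertiliser A, Low: 81×29/139 = 16.8993
  Fertiliser A, Medium: 81×63/139 = 36.7122
  Fertiliser A, High: 81×47/139 = 27.3885
  Fertiliser B, Low: 58×29/139 = 12.1007
  Fertiliser B, Medium: 58×63/139 = 26.2878
  Fertiliser B, High: 58×47/139 = 19.6115
Contributions (O − E)²/E:
  (8 − 16.8993)²/16.8993 = 4.6864
  (37 − 36.7122)²/36.7122 = 0.0023
  (36 − 27.3885)²/27.3885 = 2.7076
  (21 − 12.1007)²/12.1007 = 6.5449
  (26 − 26.2878)²/26.2878 = 0.0032
  (11 − 19.6115)²/19.6115 = 3.7813
χ² = 4.6864 + 0.0023 + 2.7076 + 6.5449 + 0.0032 + 3.7813 = 17.726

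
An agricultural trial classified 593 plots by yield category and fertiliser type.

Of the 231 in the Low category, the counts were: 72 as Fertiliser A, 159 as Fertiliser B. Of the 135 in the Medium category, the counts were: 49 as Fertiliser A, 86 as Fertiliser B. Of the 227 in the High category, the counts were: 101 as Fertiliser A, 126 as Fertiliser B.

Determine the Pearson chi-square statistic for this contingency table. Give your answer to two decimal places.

Row totals: 231, 135, 227. Column totals: 222, 371. Grand total N = 593.
Expected counts (row total × column total / N):
  Low, Fertiliser A: 231×222/593 = 86.479
  Low, Fertiliser B: 231×371/593 = 144.521
  Medium, Fertiliser A: 135×222/593 = 50.540
  Medium, Fertiliser B: 135×371/593 = 84.460
  High, Fertiliser A: 227×222/593 = 84.981
  High, Fertiliser B: 227×371/593 = 142.019
Contributions (O − E)²/E:
  (72 − 86.479)²/86.479 = 2.4242
  (159 − 144.521)²/144.521 = 1.4506
  (49 − 50.540)²/50.540 = 0.0469
  (86 − 84.460)²/84.460 = 0.0281
  (101 − 84.981)²/84.981 = 3.0196
  (126 − 142.019)²/142.019 = 1.8069
χ² = 2.4242 + 1.4506 + 0.0469 + 0.0281 + 3.0196 + 1.8069 = 8.78

8.78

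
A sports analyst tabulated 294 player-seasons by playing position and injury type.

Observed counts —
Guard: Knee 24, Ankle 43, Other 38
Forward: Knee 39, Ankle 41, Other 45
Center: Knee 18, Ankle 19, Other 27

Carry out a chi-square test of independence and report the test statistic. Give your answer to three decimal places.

3.700

Row totals: 105, 125, 64. Column totals: 81, 103, 110. Grand total N = 294.
Expected counts (row total × column total / N):
  Guard, Knee: 105×81/294 = 28.9286
  Guard, Ankle: 105×103/294 = 36.7857
  Guard, Other: 105×110/294 = 39.2857
  Forward, Knee: 125×81/294 = 34.4388
  Forward, Ankle: 125×103/294 = 43.7925
  Forward, Other: 125×110/294 = 46.7687
  Center, Knee: 64×81/294 = 17.6327
  Center, Ankle: 64×103/294 = 22.4218
  Center, Other: 64×110/294 = 23.9456
Contributions (O − E)²/E:
  (24 − 28.9286)²/28.9286 = 0.8397
  (43 − 36.7857)²/36.7857 = 1.0498
  (38 − 39.2857)²/39.2857 = 0.0421
  (39 − 34.4388)²/34.4388 = 0.6041
  (41 − 43.7925)²/43.7925 = 0.1781
  (45 − 46.7687)²/46.7687 = 0.0669
  (18 − 17.6327)²/17.6327 = 0.0077
  (19 − 22.4218)²/22.4218 = 0.5222
  (27 − 23.9456)²/23.9456 = 0.3896
χ² = 0.8397 + 1.0498 + 0.0421 + 0.6041 + 0.1781 + 0.0669 + 0.0077 + 0.5222 + 0.3896 = 3.700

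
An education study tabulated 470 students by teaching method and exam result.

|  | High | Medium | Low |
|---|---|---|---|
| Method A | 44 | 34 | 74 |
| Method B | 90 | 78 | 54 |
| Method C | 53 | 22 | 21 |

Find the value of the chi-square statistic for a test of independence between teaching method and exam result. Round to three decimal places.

37.304

Row totals: 152, 222, 96. Column totals: 187, 134, 149. Grand total N = 470.
Expected counts (row total × column total / N):
  Method A, High: 152×187/470 = 60.4766
  Method A, Medium: 152×134/470 = 43.3362
  Method A, Low: 152×149/470 = 48.1872
  Method B, High: 222×187/470 = 88.3277
  Method B, Medium: 222×134/470 = 63.2936
  Method B, Low: 222×149/470 = 70.3787
  Method C, High: 96×187/470 = 38.1957
  Method C, Medium: 96×134/470 = 27.3702
  Method C, Low: 96×149/470 = 30.4340
Contributions (O − E)²/E:
  (44 − 60.4766)²/60.4766 = 4.4890
  (34 − 43.3362)²/43.3362 = 2.0114
  (74 − 48.1872)²/48.1872 = 13.8273
  (90 − 88.3277)²/88.3277 = 0.0317
  (78 − 63.2936)²/63.2936 = 3.4171
  (54 − 70.3787)²/70.3787 = 3.8117
  (53 − 38.1957)²/38.1957 = 5.7380
  (22 − 27.3702)²/27.3702 = 1.0537
  (21 − 30.4340)²/30.4340 = 2.9244
χ² = 4.4890 + 2.0114 + 13.8273 + 0.0317 + 3.4171 + 3.8117 + 5.7380 + 1.0537 + 2.9244 = 37.304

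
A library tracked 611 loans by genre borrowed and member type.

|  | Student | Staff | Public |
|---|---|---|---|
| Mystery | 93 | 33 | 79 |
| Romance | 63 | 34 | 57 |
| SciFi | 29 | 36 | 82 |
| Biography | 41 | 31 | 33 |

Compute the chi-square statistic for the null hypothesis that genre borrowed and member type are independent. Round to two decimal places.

Row totals: 205, 154, 147, 105. Column totals: 226, 134, 251. Grand total N = 611.
Expected counts (row total × column total / N):
  Mystery, Student: 205×226/611 = 75.827
  Mystery, Staff: 205×134/611 = 44.959
  Mystery, Public: 205×251/611 = 84.214
  Romance, Student: 154×226/611 = 56.962
  Romance, Staff: 154×134/611 = 33.774
  Romance, Public: 154×251/611 = 63.264
  SciFi, Student: 147×226/611 = 54.373
  SciFi, Staff: 147×134/611 = 32.239
  SciFi, Public: 147×251/611 = 60.388
  Biography, Student: 105×226/611 = 38.838
  Biography, Staff: 105×134/611 = 23.028
  Biography, Public: 105×251/611 = 43.134
Contributions (O − E)²/E:
  (93 − 75.827)²/75.827 = 3.8893
  (33 − 44.959)²/44.959 = 3.1811
  (79 − 84.214)²/84.214 = 0.3228
  (63 − 56.962)²/56.962 = 0.6400
  (34 − 33.774)²/33.774 = 0.0015
  (57 − 63.264)²/63.264 = 0.6202
  (29 − 54.373)²/54.373 = 11.8402
  (36 − 32.239)²/32.239 = 0.4388
  (82 − 60.388)²/60.388 = 7.7346
  (41 − 38.838)²/38.838 = 0.1204
  (31 − 23.028)²/23.028 = 2.7598
  (33 − 43.134)²/43.134 = 2.3809
χ² = 3.8893 + 3.1811 + 0.3228 + 0.6400 + 0.0015 + 0.6202 + 11.8402 + 0.4388 + 7.7346 + 0.1204 + 2.7598 + 2.3809 = 33.93

33.93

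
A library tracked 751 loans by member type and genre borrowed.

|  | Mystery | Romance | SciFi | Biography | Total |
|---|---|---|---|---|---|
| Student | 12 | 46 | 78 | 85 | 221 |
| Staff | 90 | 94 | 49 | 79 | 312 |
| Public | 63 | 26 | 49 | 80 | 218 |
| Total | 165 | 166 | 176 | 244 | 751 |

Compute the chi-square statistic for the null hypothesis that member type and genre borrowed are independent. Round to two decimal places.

Grand total N = 751.
Expected counts (row total × column total / N):
  Student, Mystery: 221×165/751 = 48.5553
  Student, Romance: 221×166/751 = 48.8495
  Student, SciFi: 221×176/751 = 51.7923
  Student, Biography: 221×244/751 = 71.8029
  Staff, Mystery: 312×165/751 = 68.5486
  Staff, Romance: 312×166/751 = 68.9640
  Staff, SciFi: 312×176/751 = 73.1185
  Staff, Biography: 312×244/751 = 101.3688
  Public, Mystery: 218×165/751 = 47.8961
  Public, Romance: 218×166/751 = 48.1864
  Public, SciFi: 218×176/751 = 51.0892
  Public, Biography: 218×244/751 = 70.8282
Contributions (O − E)²/E:
  (12 − 48.5553)²/48.5553 = 27.5210
  (46 − 48.8495)²/48.8495 = 0.1662
  (78 − 51.7923)²/51.7923 = 13.2615
  (85 − 71.8029)²/71.8029 = 2.4256
  (90 − 68.5486)²/68.5486 = 6.7129
  (94 − 68.9640)²/68.9640 = 9.0888
  (49 − 73.1185)²/73.1185 = 7.9556
  (79 − 101.3688)²/101.3688 = 4.9361
  (63 − 47.8961)²/47.8961 = 4.7630
  (26 − 48.1864)²/48.1864 = 10.2153
  (49 − 51.0892)²/51.0892 = 0.0854
  (80 − 70.8282)²/70.8282 = 1.1877
χ² = 27.5210 + 0.1662 + 13.2615 + 2.4256 + 6.7129 + 9.0888 + 7.9556 + 4.9361 + 4.7630 + 10.2153 + 0.0854 + 1.1877 = 88.32

88.32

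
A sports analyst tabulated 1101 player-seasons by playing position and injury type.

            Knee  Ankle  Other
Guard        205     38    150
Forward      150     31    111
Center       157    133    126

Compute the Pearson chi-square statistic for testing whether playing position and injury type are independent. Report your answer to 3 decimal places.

83.289

Row totals: 393, 292, 416. Column totals: 512, 202, 387. Grand total N = 1101.
Expected counts (row total × column total / N):
  Guard, Knee: 393×512/1101 = 182.7575
  Guard, Ankle: 393×202/1101 = 72.1035
  Guard, Other: 393×387/1101 = 138.1390
  Forward, Knee: 292×512/1101 = 135.7893
  Forward, Ankle: 292×202/1101 = 53.5731
  Forward, Other: 292×387/1101 = 102.6376
  Center, Knee: 416×512/1101 = 193.4532
  Center, Ankle: 416×202/1101 = 76.3233
  Center, Other: 416×387/1101 = 146.2234
Contributions (O − E)²/E:
  (205 − 182.7575)²/182.7575 = 2.7070
  (38 − 72.1035)²/72.1035 = 16.1303
  (150 − 138.1390)²/138.1390 = 1.0184
  (150 − 135.7893)²/135.7893 = 1.4872
  (31 − 53.5731)²/53.5731 = 9.5112
  (111 − 102.6376)²/102.6376 = 0.6813
  (157 − 193.4532)²/193.4532 = 6.8690
  (133 − 76.3233)²/76.3233 = 42.0874
  (126 − 146.2234)²/146.2234 = 2.7970
χ² = 2.7070 + 16.1303 + 1.0184 + 1.4872 + 9.5112 + 0.6813 + 6.8690 + 42.0874 + 2.7970 = 83.289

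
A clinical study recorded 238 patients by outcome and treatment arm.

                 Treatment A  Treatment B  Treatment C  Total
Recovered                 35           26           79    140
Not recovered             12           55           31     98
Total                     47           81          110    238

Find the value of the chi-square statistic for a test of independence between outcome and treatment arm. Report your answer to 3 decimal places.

36.302

Grand total N = 238.
Expected counts (row total × column total / N):
  Recovered, Treatment A: 140×47/238 = 27.6471
  Recovered, Treatment B: 140×81/238 = 47.6471
  Recovered, Treatment C: 140×110/238 = 64.7059
  Not recovered, Treatment A: 98×47/238 = 19.3529
  Not recovered, Treatment B: 98×81/238 = 33.3529
  Not recovered, Treatment C: 98×110/238 = 45.2941
Contributions (O − E)²/E:
  (35 − 27.6471)²/27.6471 = 1.9555
  (26 − 47.6471)²/47.6471 = 9.8347
  (79 − 64.7059)²/64.7059 = 3.1577
  (12 − 19.3529)²/19.3529 = 2.7936
  (55 − 33.3529)²/33.3529 = 14.0497
  (31 − 45.2941)²/45.2941 = 4.5110
χ² = 1.9555 + 9.8347 + 3.1577 + 2.7936 + 14.0497 + 4.5110 = 36.302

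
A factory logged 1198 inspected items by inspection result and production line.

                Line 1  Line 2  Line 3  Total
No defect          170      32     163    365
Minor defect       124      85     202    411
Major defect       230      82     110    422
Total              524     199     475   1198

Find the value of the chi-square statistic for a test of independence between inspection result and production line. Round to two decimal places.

80.09

Grand total N = 1198.
Expected counts (row total × column total / N):
  No defect, Line 1: 365×524/1198 = 159.649
  No defect, Line 2: 365×199/1198 = 60.630
  No defect, Line 3: 365×475/1198 = 144.720
  Minor defect, Line 1: 411×524/1198 = 179.770
  Minor defect, Line 2: 411×199/1198 = 68.271
  Minor defect, Line 3: 411×475/1198 = 162.959
  Major defect, Line 1: 422×524/1198 = 184.581
  Major defect, Line 2: 422×199/1198 = 70.098
  Major defect, Line 3: 422×475/1198 = 167.321
Contributions (O − E)²/E:
  (170 − 159.649)²/159.649 = 0.6711
  (32 − 60.630)²/60.630 = 13.5193
  (163 − 144.720)²/144.720 = 2.3090
  (124 − 179.770)²/179.770 = 17.3015
  (85 − 68.271)²/68.271 = 4.0992
  (202 − 162.959)²/162.959 = 9.3533
  (230 − 184.581)²/184.581 = 11.1760
  (82 − 70.098)²/70.098 = 2.0209
  (110 − 167.321)²/167.321 = 19.6371
χ² = 0.6711 + 13.5193 + 2.3090 + 17.3015 + 4.0992 + 9.3533 + 11.1760 + 2.0209 + 19.6371 = 80.09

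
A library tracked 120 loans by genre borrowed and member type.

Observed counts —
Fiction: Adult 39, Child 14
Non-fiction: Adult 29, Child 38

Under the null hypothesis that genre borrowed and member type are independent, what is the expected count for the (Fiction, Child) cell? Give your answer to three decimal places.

22.967

Row total (Fiction) = 53; column total (Child) = 52; grand total N = 120.
Expected count = (row total × column total) / N = 53 × 52 / 120 = 22.967.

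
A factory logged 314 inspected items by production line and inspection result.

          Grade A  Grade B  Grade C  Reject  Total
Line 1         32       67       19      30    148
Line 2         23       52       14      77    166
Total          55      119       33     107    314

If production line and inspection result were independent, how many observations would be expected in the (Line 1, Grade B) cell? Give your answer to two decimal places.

Row total (Line 1) = 148; column total (Grade B) = 119; grand total N = 314.
Expected count = (row total × column total) / N = 148 × 119 / 314 = 56.09.

56.09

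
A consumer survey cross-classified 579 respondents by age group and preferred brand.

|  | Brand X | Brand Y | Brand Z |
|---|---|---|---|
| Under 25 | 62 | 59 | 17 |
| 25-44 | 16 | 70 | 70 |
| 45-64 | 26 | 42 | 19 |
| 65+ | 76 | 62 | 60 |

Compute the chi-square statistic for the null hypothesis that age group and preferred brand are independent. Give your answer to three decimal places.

68.826

Row totals: 138, 156, 87, 198. Column totals: 180, 233, 166. Grand total N = 579.
Expected counts (row total × column total / N):
  Under 25, Brand X: 138×180/579 = 42.90155
  Under 25, Brand Y: 138×233/579 = 55.53368
  Under 25, Brand Z: 138×166/579 = 39.56477
  25-44, Brand X: 156×180/579 = 48.49741
  25-44, Brand Y: 156×233/579 = 62.77720
  25-44, Brand Z: 156×166/579 = 44.72539
  45-64, Brand X: 87×180/579 = 27.04663
  45-64, Brand Y: 87×233/579 = 35.01036
  45-64, Brand Z: 87×166/579 = 24.94301
  65+, Brand X: 198×180/579 = 61.55440
  65+, Brand Y: 198×233/579 = 79.67876
  65+, Brand Z: 198×166/579 = 56.76684
Contributions (O − E)²/E:
  (62 − 42.90155)²/42.90155 = 8.5020
  (59 − 55.53368)²/55.53368 = 0.2164
  (17 − 39.56477)²/39.56477 = 12.8692
  (16 − 48.49741)²/48.49741 = 21.7760
  (70 − 62.77720)²/62.77720 = 0.8310
  (70 − 44.72539)²/44.72539 = 14.2828
  (26 − 27.04663)²/27.04663 = 0.0405
  (42 − 35.01036)²/35.01036 = 1.3954
  (19 − 24.94301)²/24.94301 = 1.4160
  (76 − 61.55440)²/61.55440 = 3.3901
  (62 − 79.67876)²/79.67876 = 3.9225
  (60 − 56.76684)²/56.76684 = 0.1841
χ² = 8.5020 + 0.2164 + 12.8692 + 21.7760 + 0.8310 + 14.2828 + 0.0405 + 1.3954 + 1.4160 + 3.3901 + 3.9225 + 0.1841 = 68.826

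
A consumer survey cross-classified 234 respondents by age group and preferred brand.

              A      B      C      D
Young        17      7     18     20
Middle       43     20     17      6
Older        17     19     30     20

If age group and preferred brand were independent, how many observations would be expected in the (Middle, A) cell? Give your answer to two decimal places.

28.30

Row total (Middle) = 86; column total (A) = 77; grand total N = 234.
Expected count = (row total × column total) / N = 86 × 77 / 234 = 28.30.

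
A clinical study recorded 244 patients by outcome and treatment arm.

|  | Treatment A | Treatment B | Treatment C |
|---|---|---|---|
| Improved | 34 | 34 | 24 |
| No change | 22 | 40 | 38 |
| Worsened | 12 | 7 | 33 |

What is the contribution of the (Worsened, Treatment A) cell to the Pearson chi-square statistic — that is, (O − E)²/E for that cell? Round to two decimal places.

0.43

Row total (Worsened) = 52; column total (Treatment A) = 68; N = 244.
Expected count E = 52 × 68 / 244 = 14.492.
Contribution = (O − E)²/E = (12 − 14.492)² / 14.492 = 0.43.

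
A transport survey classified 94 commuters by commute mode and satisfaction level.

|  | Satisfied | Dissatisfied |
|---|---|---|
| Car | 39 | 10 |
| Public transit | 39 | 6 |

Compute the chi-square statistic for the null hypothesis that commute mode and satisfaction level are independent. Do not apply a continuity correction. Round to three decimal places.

0.831

Row totals: 49, 45. Column totals: 78, 16. Grand total N = 94.
Expected counts (row total × column total / N):
  Car, Satisfied: 49×78/94 = 40.6596
  Car, Dissatisfied: 49×16/94 = 8.3404
  Public transit, Satisfied: 45×78/94 = 37.3404
  Public transit, Dissatisfied: 45×16/94 = 7.6596
Contributions (O − E)²/E:
  (39 − 40.6596)²/40.6596 = 0.0677
  (10 − 8.3404)²/8.3404 = 0.3302
  (39 − 37.3404)²/37.3404 = 0.0738
  (6 − 7.6596)²/7.6596 = 0.3596
χ² = 0.0677 + 0.3302 + 0.0738 + 0.3596 = 0.831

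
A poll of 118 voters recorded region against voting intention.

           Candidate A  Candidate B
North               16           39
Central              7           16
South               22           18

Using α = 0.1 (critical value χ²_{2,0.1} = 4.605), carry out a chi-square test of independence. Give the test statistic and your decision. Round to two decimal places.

7.31; reject H₀

Row totals: 55, 23, 40. Column totals: 45, 73. Grand total N = 118.
Expected counts (row total × column total / N):
  North, Candidate A: 55×45/118 = 20.975
  North, Candidate B: 55×73/118 = 34.025
  Central, Candidate A: 23×45/118 = 8.771
  Central, Candidate B: 23×73/118 = 14.229
  South, Candidate A: 40×45/118 = 15.254
  South, Candidate B: 40×73/118 = 24.746
Contributions (O − E)²/E:
  (16 − 20.975)²/20.975 = 1.1800
  (39 − 34.025)²/34.025 = 0.7274
  (7 − 8.771)²/8.771 = 0.3576
  (16 − 14.229)²/14.229 = 0.2204
  (22 − 15.254)²/15.254 = 2.9834
  (18 − 24.746)²/24.746 = 1.8390
χ² = 1.1800 + 0.7274 + 0.3576 + 0.2204 + 2.9834 + 1.8390 = 7.31
df = (3−1)(2−1) = 2. Since 7.31 > 4.605, reject the null hypothesis of independence at α = 0.1.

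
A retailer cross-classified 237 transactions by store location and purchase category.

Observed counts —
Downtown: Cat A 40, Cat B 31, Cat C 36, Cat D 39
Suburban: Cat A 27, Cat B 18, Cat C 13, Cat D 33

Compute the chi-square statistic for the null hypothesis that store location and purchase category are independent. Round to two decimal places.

4.76

Row totals: 146, 91. Column totals: 67, 49, 49, 72. Grand total N = 237.
Expected counts (row total × column total / N):
  Downtown, Cat A: 146×67/237 = 41.274
  Downtown, Cat B: 146×49/237 = 30.186
  Downtown, Cat C: 146×49/237 = 30.186
  Downtown, Cat D: 146×72/237 = 44.354
  Suburban, Cat A: 91×67/237 = 25.726
  Suburban, Cat B: 91×49/237 = 18.814
  Suburban, Cat C: 91×49/237 = 18.814
  Suburban, Cat D: 91×72/237 = 27.646
Contributions (O − E)²/E:
  (40 − 41.274)²/41.274 = 0.0393
  (31 − 30.186)²/30.186 = 0.0220
  (36 − 30.186)²/30.186 = 1.1198
  (39 − 44.354)²/44.354 = 0.6463
  (27 − 25.726)²/25.726 = 0.0631
  (18 − 18.814)²/18.814 = 0.0352
  (13 − 18.814)²/18.814 = 1.7967
  (33 − 27.646)²/27.646 = 1.0369
χ² = 0.0393 + 0.0220 + 1.1198 + 0.6463 + 0.0631 + 0.0352 + 1.7967 + 1.0369 = 4.76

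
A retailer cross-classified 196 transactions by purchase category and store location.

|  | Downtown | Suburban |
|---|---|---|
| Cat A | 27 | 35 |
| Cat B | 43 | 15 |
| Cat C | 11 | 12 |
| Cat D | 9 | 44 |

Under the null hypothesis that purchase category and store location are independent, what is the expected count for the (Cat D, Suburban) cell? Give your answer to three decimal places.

Row total (Cat D) = 53; column total (Suburban) = 106; grand total N = 196.
Expected count = (row total × column total) / N = 53 × 106 / 196 = 28.663.

28.663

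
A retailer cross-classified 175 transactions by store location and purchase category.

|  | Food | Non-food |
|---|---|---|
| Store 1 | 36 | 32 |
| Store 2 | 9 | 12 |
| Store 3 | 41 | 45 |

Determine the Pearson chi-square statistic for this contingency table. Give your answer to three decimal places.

Row totals: 68, 21, 86. Column totals: 86, 89. Grand total N = 175.
Expected counts (row total × column total / N):
  Store 1, Food: 68×86/175 = 33.4171
  Store 1, Non-food: 68×89/175 = 34.5829
  Store 2, Food: 21×86/175 = 10.3200
  Store 2, Non-food: 21×89/175 = 10.6800
  Store 3, Food: 86×86/175 = 42.2629
  Store 3, Non-food: 86×89/175 = 43.7371
Contributions (O − E)²/E:
  (36 − 33.4171)²/33.4171 = 0.1996
  (32 − 34.5829)²/34.5829 = 0.1929
  (9 − 10.3200)²/10.3200 = 0.1688
  (12 − 10.6800)²/10.6800 = 0.1631
  (41 − 42.2629)²/42.2629 = 0.0377
  (45 − 43.7371)²/43.7371 = 0.0365
χ² = 0.1996 + 0.1929 + 0.1688 + 0.1631 + 0.0377 + 0.0365 = 0.799

0.799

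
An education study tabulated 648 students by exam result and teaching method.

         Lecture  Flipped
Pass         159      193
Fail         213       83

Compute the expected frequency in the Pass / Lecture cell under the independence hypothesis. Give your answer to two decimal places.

Row total (Pass) = 352; column total (Lecture) = 372; grand total N = 648.
Expected count = (row total × column total) / N = 352 × 372 / 648 = 202.07.

202.07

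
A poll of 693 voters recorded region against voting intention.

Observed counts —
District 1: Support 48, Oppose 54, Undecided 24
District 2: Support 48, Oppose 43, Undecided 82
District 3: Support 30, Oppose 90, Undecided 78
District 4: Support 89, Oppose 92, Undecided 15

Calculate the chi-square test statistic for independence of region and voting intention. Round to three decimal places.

Row totals: 126, 173, 198, 196. Column totals: 215, 279, 199. Grand total N = 693.
Expected counts (row total × column total / N):
  District 1, Support: 126×215/693 = 39.0909
  District 1, Oppose: 126×279/693 = 50.7273
  District 1, Undecided: 126×199/693 = 36.1818
  District 2, Support: 173×215/693 = 53.6724
  District 2, Oppose: 173×279/693 = 69.6494
  District 2, Undecided: 173×199/693 = 49.6782
  District 3, Support: 198×215/693 = 61.4286
  District 3, Oppose: 198×279/693 = 79.7143
  District 3, Undecided: 198×199/693 = 56.8571
  District 4, Support: 196×215/693 = 60.8081
  District 4, Oppose: 196×279/693 = 78.9091
  District 4, Undecided: 196×199/693 = 56.2828
Contributions (O − E)²/E:
  (48 − 39.0909)²/39.0909 = 2.0304
  (54 − 50.7273)²/50.7273 = 0.2111
  (24 − 36.1818)²/36.1818 = 4.1014
  (48 − 53.6724)²/53.6724 = 0.5995
  (43 − 69.6494)²/69.6494 = 10.1966
  (82 − 49.6782)²/49.6782 = 21.0293
  (30 − 61.4286)²/61.4286 = 16.0798
  (90 − 79.7143)²/79.7143 = 1.3272
  (78 − 56.8571)²/56.8571 = 7.8622
  (89 − 60.8081)²/60.8081 = 13.0704
  (92 − 78.9091)²/78.9091 = 2.1718
  (15 − 56.2828)²/56.2828 = 30.2805
χ² = 2.0304 + 0.2111 + 4.1014 + 0.5995 + 10.1966 + 21.0293 + 16.0798 + 1.3272 + 7.8622 + 13.0704 + 2.1718 + 30.2805 = 108.960

108.960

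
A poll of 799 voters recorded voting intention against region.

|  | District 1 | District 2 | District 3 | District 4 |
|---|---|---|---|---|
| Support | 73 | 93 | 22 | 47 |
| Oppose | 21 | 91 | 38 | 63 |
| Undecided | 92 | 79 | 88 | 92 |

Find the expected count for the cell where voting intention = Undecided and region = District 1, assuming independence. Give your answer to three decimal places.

Row total (Undecided) = 351; column total (District 1) = 186; grand total N = 799.
Expected count = (row total × column total) / N = 351 × 186 / 799 = 81.710.

81.710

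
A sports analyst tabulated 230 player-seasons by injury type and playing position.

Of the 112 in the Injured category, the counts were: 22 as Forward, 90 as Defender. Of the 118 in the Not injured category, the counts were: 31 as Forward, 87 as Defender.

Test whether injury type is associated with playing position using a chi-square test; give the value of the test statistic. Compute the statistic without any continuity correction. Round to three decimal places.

Row totals: 112, 118. Column totals: 53, 177. Grand total N = 230.
Expected counts (row total × column total / N):
  Injured, Forward: 112×53/230 = 25.8087
  Injured, Defender: 112×177/230 = 86.1913
  Not injured, Forward: 118×53/230 = 27.1913
  Not injured, Defender: 118×177/230 = 90.8087
Contributions (O − E)²/E:
  (22 − 25.8087)²/25.8087 = 0.5621
  (90 − 86.1913)²/86.1913 = 0.1683
  (31 − 27.1913)²/27.1913 = 0.5335
  (87 − 90.8087)²/90.8087 = 0.1597
χ² = 0.5621 + 0.1683 + 0.5335 + 0.1597 = 1.424

1.424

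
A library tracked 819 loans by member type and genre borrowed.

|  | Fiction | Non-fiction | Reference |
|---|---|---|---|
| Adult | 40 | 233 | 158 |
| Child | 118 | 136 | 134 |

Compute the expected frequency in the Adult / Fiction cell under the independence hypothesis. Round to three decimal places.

83.148

Row total (Adult) = 431; column total (Fiction) = 158; grand total N = 819.
Expected count = (row total × column total) / N = 431 × 158 / 819 = 83.148.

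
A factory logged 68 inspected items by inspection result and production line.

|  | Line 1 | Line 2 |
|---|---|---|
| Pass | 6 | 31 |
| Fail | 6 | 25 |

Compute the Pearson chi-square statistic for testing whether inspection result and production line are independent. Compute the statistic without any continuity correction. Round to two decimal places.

0.11

Row totals: 37, 31. Column totals: 12, 56. Grand total N = 68.
Expected counts (row total × column total / N):
  Pass, Line 1: 37×12/68 = 6.529
  Pass, Line 2: 37×56/68 = 30.471
  Fail, Line 1: 31×12/68 = 5.471
  Fail, Line 2: 31×56/68 = 25.529
Contributions (O − E)²/E:
  (6 − 6.529)²/6.529 = 0.0429
  (31 − 30.471)²/30.471 = 0.0092
  (6 − 5.471)²/5.471 = 0.0511
  (25 − 25.529)²/25.529 = 0.0110
χ² = 0.0429 + 0.0092 + 0.0511 + 0.0110 = 0.11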